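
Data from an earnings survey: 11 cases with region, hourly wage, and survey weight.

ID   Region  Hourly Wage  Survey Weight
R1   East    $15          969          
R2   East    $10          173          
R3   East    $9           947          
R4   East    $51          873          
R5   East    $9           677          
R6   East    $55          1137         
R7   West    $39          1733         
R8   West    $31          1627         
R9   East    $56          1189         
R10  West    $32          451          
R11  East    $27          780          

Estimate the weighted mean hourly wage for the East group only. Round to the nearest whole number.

East rows: R1, R2, R3, R4, R5, R6, R9, R11
Weighted sum = 15×969 + 10×173 + 9×947 + 51×873 + 9×677 + 55×1137 + 56×1189 + 27×780
  = 14535 + 1730 + 8523 + 44523 + 6093 + 62535 + 66584 + 21060 = 225583
Sum of weights = 969 + 173 + 947 + 873 + 677 + 1137 + 1189 + 780 = 6745
Weighted mean = 225583 / 6745 = 33.444477

33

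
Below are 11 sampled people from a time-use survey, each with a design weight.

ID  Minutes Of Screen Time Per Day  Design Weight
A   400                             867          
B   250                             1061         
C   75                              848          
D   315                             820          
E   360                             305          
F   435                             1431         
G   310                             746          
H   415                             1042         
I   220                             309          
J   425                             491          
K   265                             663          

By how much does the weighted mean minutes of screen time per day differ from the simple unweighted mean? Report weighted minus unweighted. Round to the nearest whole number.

Unweighted sum = 400 + 250 + 75 + 315 + 360 + 435 + 310 + 415 + 220 + 425 + 265 = 3470
Unweighted mean = 3470 / 11 = 315.45455
Weighted sum = 400×867 + 250×1061 + 75×848 + 315×820 + 360×305 + 435×1431 + 310×746 + 415×1042 + 220×309 + 425×491 + 265×663
  = 2782275
Sum of weights = 867 + 1061 + 848 + 820 + 305 + 1431 + 746 + 1042 + 309 + 491 + 663 = 8583
Weighted mean = 2782275 / 8583 = 324.16113
Difference (weighted minus unweighted) = 8.706587

9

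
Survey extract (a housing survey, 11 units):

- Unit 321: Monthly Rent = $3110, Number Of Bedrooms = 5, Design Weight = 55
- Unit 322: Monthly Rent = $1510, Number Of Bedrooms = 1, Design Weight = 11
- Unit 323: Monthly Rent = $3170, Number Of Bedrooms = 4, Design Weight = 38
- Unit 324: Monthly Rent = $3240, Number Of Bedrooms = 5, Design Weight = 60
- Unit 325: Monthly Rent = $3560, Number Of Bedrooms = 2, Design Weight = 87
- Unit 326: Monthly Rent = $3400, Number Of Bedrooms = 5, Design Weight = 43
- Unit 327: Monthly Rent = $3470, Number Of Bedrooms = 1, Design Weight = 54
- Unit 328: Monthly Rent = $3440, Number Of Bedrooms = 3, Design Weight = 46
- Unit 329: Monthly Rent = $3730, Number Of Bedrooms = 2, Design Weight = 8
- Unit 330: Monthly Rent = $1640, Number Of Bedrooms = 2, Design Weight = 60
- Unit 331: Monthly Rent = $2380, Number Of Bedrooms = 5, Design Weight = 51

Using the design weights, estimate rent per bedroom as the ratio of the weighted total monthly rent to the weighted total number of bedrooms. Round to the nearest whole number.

Σ wᵢ·y = 3110×55 + 1510×11 + 3170×38 + 3240×60 + 3560×87 + 3400×43 + 3470×54 + 3440×46 + 3730×8 + 1640×60 + 2380×51
  = 171050 + 16610 + 120460 + 194400 + 309720 + 146200 + 187380 + 158240 + 29840 + 98400 + 121380 = 1553680
Σ wᵢ·x = 5×55 + 1×11 + 4×38 + 5×60 + 2×87 + 5×43 + 1×54 + 3×46 + 2×8 + 2×60 + 5×51
  = 275 + 11 + 152 + 300 + 174 + 215 + 54 + 138 + 16 + 120 + 255 = 1710
Ratio = 1553680 / 1710 = 908.5848

909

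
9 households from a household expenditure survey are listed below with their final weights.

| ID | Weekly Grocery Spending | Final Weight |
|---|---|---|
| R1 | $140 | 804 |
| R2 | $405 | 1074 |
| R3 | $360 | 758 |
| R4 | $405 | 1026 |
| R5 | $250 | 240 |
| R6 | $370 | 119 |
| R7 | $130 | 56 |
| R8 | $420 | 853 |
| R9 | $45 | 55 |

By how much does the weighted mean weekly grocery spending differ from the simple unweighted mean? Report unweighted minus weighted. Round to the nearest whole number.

-62

Unweighted sum = 2525
Unweighted mean = 2525 / 9 = 280.55556
Weighted sum = 140×804 + 405×1074 + 360×758 + 405×1026 + 250×240 + 370×119 + 130×56 + 420×853 + 45×55
  = 112560 + 434970 + 272880 + 415530 + 60000 + 44030 + 7280 + 358260 + 2475 = 1707985
Sum of weights = 804 + 1074 + 758 + 1026 + 240 + 119 + 56 + 853 + 55 = 4985
Weighted mean = 1707985 / 4985 = 342.62487
Difference (unweighted minus weighted) = -62.069319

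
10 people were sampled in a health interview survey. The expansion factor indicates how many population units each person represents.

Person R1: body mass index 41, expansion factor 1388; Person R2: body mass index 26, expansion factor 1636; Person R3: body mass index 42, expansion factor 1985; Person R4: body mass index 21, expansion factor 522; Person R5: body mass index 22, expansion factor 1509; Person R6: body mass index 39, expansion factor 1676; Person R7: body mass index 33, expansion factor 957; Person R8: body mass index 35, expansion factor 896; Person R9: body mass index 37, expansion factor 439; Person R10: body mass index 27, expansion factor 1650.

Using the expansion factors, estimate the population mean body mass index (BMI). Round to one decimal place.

Weighted sum = 41×1388 + 26×1636 + 42×1985 + 21×522 + 22×1509 + 39×1676 + 33×957 + 35×896 + 37×439 + 27×1650
  = 56908 + 42536 + 83370 + 10962 + 33198 + 65364 + 31581 + 31360 + 16243 + 44550 = 416072
Sum of weights = 1388 + 1636 + 1985 + 522 + 1509 + 1676 + 957 + 896 + 439 + 1650 = 12658
Weighted mean = 416072 / 12658 = 32.87028

32.9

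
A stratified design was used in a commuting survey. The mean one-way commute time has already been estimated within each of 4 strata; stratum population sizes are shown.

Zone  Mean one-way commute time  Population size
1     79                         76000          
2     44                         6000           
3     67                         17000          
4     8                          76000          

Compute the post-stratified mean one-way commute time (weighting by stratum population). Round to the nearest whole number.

Σ Nₕ·x̄ₕ = 79×76000 + 44×6000 + 67×17000 + 8×76000
  = 8015000
Σ Nₕ = 76000 + 6000 + 17000 + 76000 = 175000
Overall mean = 8015000 / 175000 = 45.8

46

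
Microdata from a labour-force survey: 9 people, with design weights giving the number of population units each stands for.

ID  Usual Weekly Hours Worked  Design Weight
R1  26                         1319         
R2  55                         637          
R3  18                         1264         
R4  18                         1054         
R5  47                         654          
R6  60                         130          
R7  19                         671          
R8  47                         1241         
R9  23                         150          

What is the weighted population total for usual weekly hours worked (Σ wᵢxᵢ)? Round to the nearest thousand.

224000

Weighted total = 26×1319 + 55×637 + 18×1264 + 18×1054 + 47×654 + 60×130 + 19×671 + 47×1241 + 23×150
  = 224117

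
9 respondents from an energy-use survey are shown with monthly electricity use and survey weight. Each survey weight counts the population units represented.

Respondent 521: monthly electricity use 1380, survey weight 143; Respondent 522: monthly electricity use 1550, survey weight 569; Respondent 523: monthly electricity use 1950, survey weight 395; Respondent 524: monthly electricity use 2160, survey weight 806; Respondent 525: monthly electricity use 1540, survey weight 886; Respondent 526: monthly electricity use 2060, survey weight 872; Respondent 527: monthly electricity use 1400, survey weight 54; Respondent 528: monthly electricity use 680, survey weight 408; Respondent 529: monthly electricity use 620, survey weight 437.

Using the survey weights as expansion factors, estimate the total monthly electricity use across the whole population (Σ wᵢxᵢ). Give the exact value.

Weighted total = 1380×143 + 1550×569 + 1950×395 + 2160×806 + 1540×886 + 2060×872 + 1400×54 + 680×408 + 620×437
  = 197340 + 881950 + 770250 + 1740960 + 1364440 + 1796320 + 75600 + 277440 + 270940 = 7375240

7375240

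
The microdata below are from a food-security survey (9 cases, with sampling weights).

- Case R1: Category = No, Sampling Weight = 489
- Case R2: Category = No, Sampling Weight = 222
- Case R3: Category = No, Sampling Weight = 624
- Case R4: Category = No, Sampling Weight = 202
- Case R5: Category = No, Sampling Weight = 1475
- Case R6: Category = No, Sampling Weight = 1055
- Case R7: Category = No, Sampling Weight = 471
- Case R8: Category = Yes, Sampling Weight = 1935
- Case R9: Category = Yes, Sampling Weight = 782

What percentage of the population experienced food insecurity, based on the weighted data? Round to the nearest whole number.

Sum of weights for 'Yes' = 1935 + 782 = 2717
Total weight = 489 + 222 + 624 + 202 + 1475 + 1055 + 471 + 1935 + 782 = 7255
Weighted proportion = 2717 / 7255 = 0.37450034 → 37.450034%

37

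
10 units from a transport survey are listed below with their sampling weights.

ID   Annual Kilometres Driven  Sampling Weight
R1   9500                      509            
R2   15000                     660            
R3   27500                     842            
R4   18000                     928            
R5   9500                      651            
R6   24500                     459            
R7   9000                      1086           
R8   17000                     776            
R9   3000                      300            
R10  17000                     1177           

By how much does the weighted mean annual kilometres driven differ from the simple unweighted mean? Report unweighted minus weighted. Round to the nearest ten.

Unweighted sum = 150000
Unweighted mean = 150000 / 10 = 15000
Weighted sum = 9500×509 + 15000×660 + 27500×842 + 18000×928 + 9500×651 + 24500×459 + 9000×1086 + 17000×776 + 3000×300 + 17000×1177
  = 115899500
Sum of weights = 509 + 660 + 842 + 928 + 651 + 459 + 1086 + 776 + 300 + 1177 = 7388
Weighted mean = 115899500 / 7388 = 15687.534
Difference (unweighted minus weighted) = -687.53384

-690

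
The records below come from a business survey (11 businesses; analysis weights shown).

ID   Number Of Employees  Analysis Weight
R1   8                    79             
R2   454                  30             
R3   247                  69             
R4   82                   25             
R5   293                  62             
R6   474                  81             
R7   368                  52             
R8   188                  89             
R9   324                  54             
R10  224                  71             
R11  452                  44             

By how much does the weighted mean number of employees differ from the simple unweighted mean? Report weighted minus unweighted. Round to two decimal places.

-10.13

Unweighted sum = 8 + 454 + 247 + 82 + 293 + 474 + 368 + 188 + 324 + 224 + 452 = 3114
Unweighted mean = 3114 / 11 = 283.09091
Weighted sum = 8×79 + 454×30 + 247×69 + 82×25 + 293×62 + 474×81 + 368×52 + 188×89 + 324×54 + 224×71 + 452×44
  = 179061
Sum of weights = 79 + 30 + 69 + 25 + 62 + 81 + 52 + 89 + 54 + 71 + 44 = 656
Weighted mean = 179061 / 656 = 272.95884
Difference (weighted minus unweighted) = -10.132068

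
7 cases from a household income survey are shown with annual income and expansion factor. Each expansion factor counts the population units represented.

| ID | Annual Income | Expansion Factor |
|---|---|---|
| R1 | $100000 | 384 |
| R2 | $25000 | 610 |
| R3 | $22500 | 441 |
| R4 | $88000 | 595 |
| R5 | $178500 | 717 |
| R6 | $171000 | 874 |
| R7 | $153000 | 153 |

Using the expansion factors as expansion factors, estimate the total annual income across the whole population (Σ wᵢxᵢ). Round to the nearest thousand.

416780000

Weighted total = 100000×384 + 25000×610 + 22500×441 + 88000×595 + 178500×717 + 171000×874 + 153000×153
  = 38400000 + 15250000 + 9922500 + 52360000 + 127984500 + 149454000 + 23409000 = 416780000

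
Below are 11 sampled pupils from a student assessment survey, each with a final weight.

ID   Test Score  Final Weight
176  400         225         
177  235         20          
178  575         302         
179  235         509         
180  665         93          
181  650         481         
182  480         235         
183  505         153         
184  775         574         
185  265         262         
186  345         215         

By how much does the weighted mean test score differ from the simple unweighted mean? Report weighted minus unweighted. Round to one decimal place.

35.7

Unweighted sum = 400 + 235 + 575 + 235 + 665 + 650 + 480 + 505 + 775 + 265 + 345 = 5130
Unweighted mean = 5130 / 11 = 466.36364
Weighted sum = 1540980
Sum of weights = 3069
Weighted mean = 1540980 / 3069 = 502.11144
Difference (weighted minus unweighted) = 35.747801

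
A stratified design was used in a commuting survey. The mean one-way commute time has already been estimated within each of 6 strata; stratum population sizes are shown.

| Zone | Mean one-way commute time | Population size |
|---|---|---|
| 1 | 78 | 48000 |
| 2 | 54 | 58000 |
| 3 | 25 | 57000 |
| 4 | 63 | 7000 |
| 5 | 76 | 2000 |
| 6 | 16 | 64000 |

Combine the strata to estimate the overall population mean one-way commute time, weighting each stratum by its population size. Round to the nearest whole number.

Σ Nₕ·x̄ₕ = 78×48000 + 54×58000 + 25×57000 + 63×7000 + 76×2000 + 16×64000
  = 3744000 + 3132000 + 1425000 + 441000 + 152000 + 1024000 = 9918000
Σ Nₕ = 48000 + 58000 + 57000 + 7000 + 2000 + 64000 = 236000
Overall mean = 9918000 / 236000 = 42.025424

42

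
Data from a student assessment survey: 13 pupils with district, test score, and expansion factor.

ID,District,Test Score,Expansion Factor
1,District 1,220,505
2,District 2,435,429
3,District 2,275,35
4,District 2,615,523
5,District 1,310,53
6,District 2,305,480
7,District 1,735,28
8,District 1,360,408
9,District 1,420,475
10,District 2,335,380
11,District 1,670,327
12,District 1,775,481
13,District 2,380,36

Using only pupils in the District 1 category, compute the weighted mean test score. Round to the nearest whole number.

District 1 rows: 1, 5, 7, 8, 9, 11, 12
Weighted sum = 1086355
Sum of weights = 505 + 53 + 28 + 408 + 475 + 327 + 481 = 2277
Weighted mean = 1086355 / 2277 = 477.09925

477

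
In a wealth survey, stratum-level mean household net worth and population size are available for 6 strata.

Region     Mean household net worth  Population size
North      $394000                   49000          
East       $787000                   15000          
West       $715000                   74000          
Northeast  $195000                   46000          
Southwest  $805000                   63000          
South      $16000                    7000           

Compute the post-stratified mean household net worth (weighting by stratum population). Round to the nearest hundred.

Σ Nₕ·x̄ₕ = 143818000000
Σ Nₕ = 49000 + 15000 + 74000 + 46000 + 63000 + 7000 = 254000
Overall mean = 143818000000 / 254000 = 566212.6

566200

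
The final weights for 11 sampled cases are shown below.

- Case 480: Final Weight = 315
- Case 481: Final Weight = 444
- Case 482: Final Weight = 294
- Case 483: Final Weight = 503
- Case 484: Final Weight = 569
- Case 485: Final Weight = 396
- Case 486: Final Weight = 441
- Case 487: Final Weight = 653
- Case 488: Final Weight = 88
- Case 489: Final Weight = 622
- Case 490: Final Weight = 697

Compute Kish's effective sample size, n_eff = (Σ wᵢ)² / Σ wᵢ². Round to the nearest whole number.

Σ wᵢ = 315 + 444 + 294 + 503 + 569 + 396 + 441 + 653 + 88 + 622 + 697 = 5022
Σ wᵢ² = 2617710
n_eff = 5022² / 2617710 = 25220484 / 2617710 = 9.63456

10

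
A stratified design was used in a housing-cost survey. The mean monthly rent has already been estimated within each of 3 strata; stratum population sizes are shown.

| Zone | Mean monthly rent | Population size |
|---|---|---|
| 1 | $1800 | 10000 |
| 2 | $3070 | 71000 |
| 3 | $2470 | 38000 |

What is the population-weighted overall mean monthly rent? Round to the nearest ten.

2770

Σ Nₕ·x̄ₕ = 1800×10000 + 3070×71000 + 2470×38000
  = 18000000 + 217970000 + 93860000 = 329830000
Σ Nₕ = 10000 + 71000 + 38000 = 119000
Overall mean = 329830000 / 119000 = 2771.6807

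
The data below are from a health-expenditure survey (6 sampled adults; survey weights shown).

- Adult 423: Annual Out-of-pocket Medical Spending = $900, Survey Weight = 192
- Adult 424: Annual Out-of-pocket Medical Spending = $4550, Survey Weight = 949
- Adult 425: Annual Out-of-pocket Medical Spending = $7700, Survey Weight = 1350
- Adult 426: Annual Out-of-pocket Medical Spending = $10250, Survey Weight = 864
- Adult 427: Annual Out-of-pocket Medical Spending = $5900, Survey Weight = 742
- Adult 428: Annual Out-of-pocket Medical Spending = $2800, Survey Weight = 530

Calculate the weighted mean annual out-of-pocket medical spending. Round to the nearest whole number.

6398

Weighted sum = 900×192 + 4550×949 + 7700×1350 + 10250×864 + 5900×742 + 2800×530
  = 29603550
Sum of weights = 192 + 949 + 1350 + 864 + 742 + 530 = 4627
Weighted mean = 29603550 / 4627 = 6398.0009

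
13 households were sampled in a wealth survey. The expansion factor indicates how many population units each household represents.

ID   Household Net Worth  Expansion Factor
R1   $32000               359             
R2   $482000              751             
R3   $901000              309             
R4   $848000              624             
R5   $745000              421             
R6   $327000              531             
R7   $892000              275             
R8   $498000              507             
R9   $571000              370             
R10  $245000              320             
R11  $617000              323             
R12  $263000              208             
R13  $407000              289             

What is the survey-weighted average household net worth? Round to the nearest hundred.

Weighted sum = 2827387000
Sum of weights = 5287
Weighted mean = 2827387000 / 5287 = 534780.97

534800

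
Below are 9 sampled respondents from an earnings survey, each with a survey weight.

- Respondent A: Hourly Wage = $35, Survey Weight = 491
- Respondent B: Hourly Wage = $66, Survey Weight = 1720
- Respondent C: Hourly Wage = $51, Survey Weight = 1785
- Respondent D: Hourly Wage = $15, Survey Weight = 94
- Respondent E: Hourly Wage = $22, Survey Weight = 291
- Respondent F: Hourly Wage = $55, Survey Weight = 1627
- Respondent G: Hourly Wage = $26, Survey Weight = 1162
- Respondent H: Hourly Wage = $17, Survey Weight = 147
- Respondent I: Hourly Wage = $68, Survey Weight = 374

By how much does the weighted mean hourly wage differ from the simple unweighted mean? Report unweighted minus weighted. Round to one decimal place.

Unweighted sum = 35 + 66 + 51 + 15 + 22 + 55 + 26 + 17 + 68 = 355
Unweighted mean = 355 / 9 = 39.444444
Weighted sum = 35×491 + 66×1720 + 51×1785 + 15×94 + 22×291 + 55×1627 + 26×1162 + 17×147 + 68×374
  = 17185 + 113520 + 91035 + 1410 + 6402 + 89485 + 30212 + 2499 + 25432 = 377180
Sum of weights = 491 + 1720 + 1785 + 94 + 291 + 1627 + 1162 + 147 + 374 = 7691
Weighted mean = 377180 / 7691 = 49.041737
Difference (unweighted minus weighted) = -9.5972927

-9.6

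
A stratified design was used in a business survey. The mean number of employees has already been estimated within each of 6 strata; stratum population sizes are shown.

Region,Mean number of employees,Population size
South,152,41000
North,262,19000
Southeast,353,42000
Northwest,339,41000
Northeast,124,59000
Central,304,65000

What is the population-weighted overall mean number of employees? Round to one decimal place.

Σ Nₕ·x̄ₕ = 152×41000 + 262×19000 + 353×42000 + 339×41000 + 124×59000 + 304×65000
  = 67011000
Σ Nₕ = 41000 + 19000 + 42000 + 41000 + 59000 + 65000 = 267000
Overall mean = 67011000 / 267000 = 250.97753

251.0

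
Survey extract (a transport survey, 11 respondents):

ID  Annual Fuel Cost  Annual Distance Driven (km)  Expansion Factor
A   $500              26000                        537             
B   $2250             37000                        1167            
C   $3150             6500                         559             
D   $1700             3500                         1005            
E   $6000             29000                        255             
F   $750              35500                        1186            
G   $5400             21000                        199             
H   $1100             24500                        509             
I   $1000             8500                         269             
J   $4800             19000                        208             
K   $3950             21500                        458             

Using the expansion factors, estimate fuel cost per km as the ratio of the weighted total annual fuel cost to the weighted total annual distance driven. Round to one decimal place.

Σ wᵢ·y = 500×537 + 2250×1167 + 3150×559 + 1700×1005 + 6000×255 + 750×1186 + 5400×199 + 1100×509 + 1000×269 + 4800×208 + 3950×458
  = 13494100
Σ wᵢ·x = 26000×537 + 37000×1167 + 6500×559 + 3500×1005 + 29000×255 + 35500×1186 + 21000×199 + 24500×509 + 8500×269 + 19000×208 + 21500×458
  = 146525000
Ratio = 13494100 / 146525000 = 0.092094182

0.1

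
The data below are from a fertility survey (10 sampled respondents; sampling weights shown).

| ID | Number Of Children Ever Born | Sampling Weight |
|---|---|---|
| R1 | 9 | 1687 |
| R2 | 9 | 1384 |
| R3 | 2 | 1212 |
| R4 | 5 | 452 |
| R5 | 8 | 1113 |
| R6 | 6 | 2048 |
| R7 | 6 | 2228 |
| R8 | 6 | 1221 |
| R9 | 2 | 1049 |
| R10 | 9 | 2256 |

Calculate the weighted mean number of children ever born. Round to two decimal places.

Weighted sum = 96611
Sum of weights = 1687 + 1384 + 1212 + 452 + 1113 + 2048 + 2228 + 1221 + 1049 + 2256 = 14650
Weighted mean = 96611 / 14650 = 6.5946075

6.59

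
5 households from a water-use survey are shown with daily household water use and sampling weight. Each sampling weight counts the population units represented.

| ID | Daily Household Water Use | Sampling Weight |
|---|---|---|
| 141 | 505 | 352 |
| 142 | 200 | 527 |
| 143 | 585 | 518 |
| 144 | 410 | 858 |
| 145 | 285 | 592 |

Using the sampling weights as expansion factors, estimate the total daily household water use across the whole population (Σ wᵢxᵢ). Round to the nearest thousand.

Weighted total = 1106690

1107000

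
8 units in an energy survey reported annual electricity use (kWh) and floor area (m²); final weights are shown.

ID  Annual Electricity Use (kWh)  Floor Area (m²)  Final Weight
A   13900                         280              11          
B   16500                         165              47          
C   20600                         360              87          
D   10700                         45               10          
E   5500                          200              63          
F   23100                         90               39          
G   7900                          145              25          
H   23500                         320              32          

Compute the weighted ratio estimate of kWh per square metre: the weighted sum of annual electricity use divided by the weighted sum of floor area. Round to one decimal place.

Σ wᵢ·y = 13900×11 + 16500×47 + 20600×87 + 10700×10 + 5500×63 + 23100×39 + 7900×25 + 23500×32
  = 152900 + 775500 + 1792200 + 107000 + 346500 + 900900 + 197500 + 752000 = 5024500
Σ wᵢ·x = 72580
Ratio = 5024500 / 72580 = 69.22706

69.2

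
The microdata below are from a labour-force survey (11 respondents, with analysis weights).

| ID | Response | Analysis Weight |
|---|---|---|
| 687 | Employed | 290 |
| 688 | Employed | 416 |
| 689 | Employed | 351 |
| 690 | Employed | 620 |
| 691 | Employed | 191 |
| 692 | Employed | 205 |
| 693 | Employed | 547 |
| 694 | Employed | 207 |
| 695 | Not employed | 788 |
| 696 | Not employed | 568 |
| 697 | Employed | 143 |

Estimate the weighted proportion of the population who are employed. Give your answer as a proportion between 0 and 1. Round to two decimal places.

Sum of weights for 'Employed' = 290 + 416 + 351 + 620 + 191 + 205 + 547 + 207 + 143 = 2970
Total weight = 290 + 416 + 351 + 620 + 191 + 205 + 547 + 207 + 788 + 568 + 143 = 4326
Weighted proportion = 2970 / 4326 = 0.68654646

0.69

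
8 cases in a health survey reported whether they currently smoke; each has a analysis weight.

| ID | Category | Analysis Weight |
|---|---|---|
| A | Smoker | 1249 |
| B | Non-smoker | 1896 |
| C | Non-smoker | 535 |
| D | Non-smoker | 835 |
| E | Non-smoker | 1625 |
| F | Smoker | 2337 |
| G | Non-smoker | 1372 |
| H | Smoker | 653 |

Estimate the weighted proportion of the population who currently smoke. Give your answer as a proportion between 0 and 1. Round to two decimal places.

0.40

Sum of weights for 'Smoker' = 1249 + 2337 + 653 = 4239
Total weight = 1249 + 1896 + 535 + 835 + 1625 + 2337 + 1372 + 653 = 10502
Weighted proportion = 4239 / 10502 = 0.4036374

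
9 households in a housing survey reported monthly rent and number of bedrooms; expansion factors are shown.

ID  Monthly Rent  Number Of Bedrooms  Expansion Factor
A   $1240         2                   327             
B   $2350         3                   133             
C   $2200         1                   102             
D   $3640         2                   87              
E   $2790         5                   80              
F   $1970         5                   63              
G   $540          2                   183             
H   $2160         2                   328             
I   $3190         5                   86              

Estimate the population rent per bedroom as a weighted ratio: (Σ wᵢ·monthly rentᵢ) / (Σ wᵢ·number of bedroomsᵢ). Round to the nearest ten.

Σ wᵢ·y = 1240×327 + 2350×133 + 2200×102 + 3640×87 + 2790×80 + 1970×63 + 540×183 + 2160×328 + 3190×86
  = 405480 + 312550 + 224400 + 316680 + 223200 + 124110 + 98820 + 708480 + 274340 = 2688060
Σ wᵢ·x = 2×327 + 3×133 + 1×102 + 2×87 + 5×80 + 5×63 + 2×183 + 2×328 + 5×86
  = 654 + 399 + 102 + 174 + 400 + 315 + 366 + 656 + 430 = 3496
Ratio = 2688060 / 3496 = 768.89588

770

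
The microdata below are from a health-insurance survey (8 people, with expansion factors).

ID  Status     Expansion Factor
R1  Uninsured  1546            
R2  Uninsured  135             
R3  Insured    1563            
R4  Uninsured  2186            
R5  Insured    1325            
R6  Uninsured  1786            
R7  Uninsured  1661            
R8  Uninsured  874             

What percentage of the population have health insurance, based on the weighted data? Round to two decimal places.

26.07

Sum of weights for 'Insured' = 1563 + 1325 = 2888
Total weight = 1546 + 135 + 1563 + 2186 + 1325 + 1786 + 1661 + 874 = 11076
Weighted proportion = 2888 / 11076 = 0.26074395 → 26.074395%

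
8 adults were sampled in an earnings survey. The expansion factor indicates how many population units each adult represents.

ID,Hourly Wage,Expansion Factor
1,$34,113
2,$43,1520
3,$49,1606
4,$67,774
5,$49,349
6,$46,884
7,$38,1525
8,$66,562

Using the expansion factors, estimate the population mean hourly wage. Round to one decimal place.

48.1

Weighted sum = 34×113 + 43×1520 + 49×1606 + 67×774 + 49×349 + 46×884 + 38×1525 + 66×562
  = 3842 + 65360 + 78694 + 51858 + 17101 + 40664 + 57950 + 37092 = 352561
Sum of weights = 113 + 1520 + 1606 + 774 + 349 + 884 + 1525 + 562 = 7333
Weighted mean = 352561 / 7333 = 48.078685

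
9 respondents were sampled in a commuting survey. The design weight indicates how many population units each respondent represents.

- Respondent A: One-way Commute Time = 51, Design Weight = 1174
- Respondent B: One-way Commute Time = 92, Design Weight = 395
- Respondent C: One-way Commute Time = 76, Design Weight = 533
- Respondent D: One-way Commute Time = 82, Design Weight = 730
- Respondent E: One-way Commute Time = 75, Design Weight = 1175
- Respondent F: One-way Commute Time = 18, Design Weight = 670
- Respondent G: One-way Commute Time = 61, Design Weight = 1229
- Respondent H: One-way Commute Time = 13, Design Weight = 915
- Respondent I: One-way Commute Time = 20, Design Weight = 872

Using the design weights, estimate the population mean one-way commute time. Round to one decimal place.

Weighted sum = 401071
Sum of weights = 1174 + 395 + 533 + 730 + 1175 + 670 + 1229 + 915 + 872 = 7693
Weighted mean = 401071 / 7693 = 52.134538

52.1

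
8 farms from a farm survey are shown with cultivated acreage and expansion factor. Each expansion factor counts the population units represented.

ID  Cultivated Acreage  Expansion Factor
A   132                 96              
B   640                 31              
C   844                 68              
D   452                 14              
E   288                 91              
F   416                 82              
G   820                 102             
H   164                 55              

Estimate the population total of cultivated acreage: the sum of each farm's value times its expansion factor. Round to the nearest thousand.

249000

Weighted total = 249212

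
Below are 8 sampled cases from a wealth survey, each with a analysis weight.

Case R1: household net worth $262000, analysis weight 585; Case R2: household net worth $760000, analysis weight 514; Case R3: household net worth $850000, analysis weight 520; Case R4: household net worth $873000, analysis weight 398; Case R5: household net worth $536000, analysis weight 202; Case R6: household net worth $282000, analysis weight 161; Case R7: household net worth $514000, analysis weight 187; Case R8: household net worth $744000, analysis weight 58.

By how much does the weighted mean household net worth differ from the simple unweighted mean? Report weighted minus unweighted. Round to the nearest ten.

Unweighted sum = 262000 + 760000 + 850000 + 873000 + 536000 + 282000 + 514000 + 744000 = 4821000
Unweighted mean = 4821000 / 8 = 602625
Weighted sum = 262000×585 + 760000×514 + 850000×520 + 873000×398 + 536000×202 + 282000×161 + 514000×187 + 744000×58
  = 1626308000
Sum of weights = 585 + 514 + 520 + 398 + 202 + 161 + 187 + 58 = 2625
Weighted mean = 1626308000 / 2625 = 619545.9
Difference (weighted minus unweighted) = 16920.905

16920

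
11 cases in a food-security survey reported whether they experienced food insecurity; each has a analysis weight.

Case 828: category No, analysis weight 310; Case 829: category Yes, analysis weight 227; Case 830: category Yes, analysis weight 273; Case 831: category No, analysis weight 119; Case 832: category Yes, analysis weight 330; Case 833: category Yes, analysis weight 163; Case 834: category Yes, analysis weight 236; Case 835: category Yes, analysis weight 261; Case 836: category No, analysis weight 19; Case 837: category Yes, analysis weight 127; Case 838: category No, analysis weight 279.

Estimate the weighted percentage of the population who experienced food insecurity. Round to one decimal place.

Sum of weights for 'Yes' = 227 + 273 + 330 + 163 + 236 + 261 + 127 = 1617
Total weight = 310 + 227 + 273 + 119 + 330 + 163 + 236 + 261 + 19 + 127 + 279 = 2344
Weighted proportion = 1617 / 2344 = 0.68984642 → 68.984642%

69.0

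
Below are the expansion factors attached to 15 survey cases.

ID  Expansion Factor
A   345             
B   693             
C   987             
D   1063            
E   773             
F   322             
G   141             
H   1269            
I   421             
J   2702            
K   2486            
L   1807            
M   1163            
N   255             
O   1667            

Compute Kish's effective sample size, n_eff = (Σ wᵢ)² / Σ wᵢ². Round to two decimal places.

Σ wᵢ = 16094
Σ wᵢ² = 26154840
n_eff = 16094² / 26154840 = 259016836 / 26154840 = 9.9032086

9.90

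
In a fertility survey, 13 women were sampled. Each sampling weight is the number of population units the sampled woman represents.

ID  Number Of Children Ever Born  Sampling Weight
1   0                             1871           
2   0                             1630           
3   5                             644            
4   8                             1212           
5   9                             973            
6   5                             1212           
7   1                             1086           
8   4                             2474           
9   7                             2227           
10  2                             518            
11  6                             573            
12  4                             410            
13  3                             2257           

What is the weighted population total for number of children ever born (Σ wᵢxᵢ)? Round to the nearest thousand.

67000

Weighted total = 67189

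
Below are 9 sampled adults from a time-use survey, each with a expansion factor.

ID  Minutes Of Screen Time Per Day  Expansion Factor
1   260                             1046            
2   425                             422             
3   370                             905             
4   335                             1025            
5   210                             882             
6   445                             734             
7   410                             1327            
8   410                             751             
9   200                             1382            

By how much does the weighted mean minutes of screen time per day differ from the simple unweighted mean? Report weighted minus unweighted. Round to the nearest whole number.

-14

Unweighted sum = 260 + 425 + 370 + 335 + 210 + 445 + 410 + 410 + 200 = 3065
Unweighted mean = 3065 / 9 = 340.55556
Weighted sum = 260×1046 + 425×422 + 370×905 + 335×1025 + 210×882 + 445×734 + 410×1327 + 410×751 + 200×1382
  = 271960 + 179350 + 334850 + 343375 + 185220 + 326630 + 544070 + 307910 + 276400 = 2769765
Sum of weights = 1046 + 422 + 905 + 1025 + 882 + 734 + 1327 + 751 + 1382 = 8474
Weighted mean = 2769765 / 8474 = 326.8545
Difference (weighted minus unweighted) = -13.701059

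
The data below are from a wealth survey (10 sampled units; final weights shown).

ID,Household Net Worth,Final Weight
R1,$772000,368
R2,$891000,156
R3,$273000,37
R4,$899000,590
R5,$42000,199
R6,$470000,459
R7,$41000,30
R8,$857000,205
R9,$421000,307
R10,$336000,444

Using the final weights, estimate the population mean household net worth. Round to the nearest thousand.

588000

Weighted sum = 772000×368 + 891000×156 + 273000×37 + 899000×590 + 42000×199 + 470000×459 + 41000×30 + 857000×205 + 421000×307 + 336000×444
  = 284096000 + 138996000 + 10101000 + 530410000 + 8358000 + 215730000 + 1230000 + 175685000 + 129247000 + 149184000 = 1643037000
Sum of weights = 368 + 156 + 37 + 590 + 199 + 459 + 30 + 205 + 307 + 444 = 2795
Weighted mean = 1643037000 / 2795 = 587848.66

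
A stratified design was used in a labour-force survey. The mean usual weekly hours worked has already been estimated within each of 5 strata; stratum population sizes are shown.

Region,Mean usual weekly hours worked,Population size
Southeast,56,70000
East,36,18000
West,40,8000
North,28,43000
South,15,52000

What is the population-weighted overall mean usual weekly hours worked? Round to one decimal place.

36.0

Σ Nₕ·x̄ₕ = 56×70000 + 36×18000 + 40×8000 + 28×43000 + 15×52000
  = 3920000 + 648000 + 320000 + 1204000 + 780000 = 6872000
Σ Nₕ = 70000 + 18000 + 8000 + 43000 + 52000 = 191000
Overall mean = 6872000 / 191000 = 35.979058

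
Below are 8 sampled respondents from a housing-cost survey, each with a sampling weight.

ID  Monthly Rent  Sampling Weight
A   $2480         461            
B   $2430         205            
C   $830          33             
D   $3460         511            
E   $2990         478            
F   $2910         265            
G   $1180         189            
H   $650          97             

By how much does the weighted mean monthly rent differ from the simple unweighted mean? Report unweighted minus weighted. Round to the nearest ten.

Unweighted sum = 2480 + 2430 + 830 + 3460 + 2990 + 2910 + 1180 + 650 = 16930
Unweighted mean = 16930 / 8 = 2116.25
Weighted sum = 5923320
Sum of weights = 2239
Weighted mean = 5923320 / 2239 = 2645.5203
Difference (unweighted minus weighted) = -529.27032

-530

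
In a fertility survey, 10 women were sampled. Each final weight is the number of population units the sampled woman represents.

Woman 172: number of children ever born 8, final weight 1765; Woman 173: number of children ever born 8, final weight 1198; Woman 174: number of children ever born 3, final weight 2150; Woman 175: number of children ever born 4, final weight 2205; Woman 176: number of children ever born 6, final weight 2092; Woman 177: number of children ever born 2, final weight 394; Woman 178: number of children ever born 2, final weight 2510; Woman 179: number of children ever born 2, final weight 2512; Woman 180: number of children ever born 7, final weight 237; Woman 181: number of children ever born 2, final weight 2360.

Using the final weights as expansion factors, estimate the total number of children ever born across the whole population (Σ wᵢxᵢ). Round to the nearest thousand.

Weighted total = 8×1765 + 8×1198 + 3×2150 + 4×2205 + 6×2092 + 2×394 + 2×2510 + 2×2512 + 7×237 + 2×2360
  = 14120 + 9584 + 6450 + 8820 + 12552 + 788 + 5020 + 5024 + 1659 + 4720 = 68737

69000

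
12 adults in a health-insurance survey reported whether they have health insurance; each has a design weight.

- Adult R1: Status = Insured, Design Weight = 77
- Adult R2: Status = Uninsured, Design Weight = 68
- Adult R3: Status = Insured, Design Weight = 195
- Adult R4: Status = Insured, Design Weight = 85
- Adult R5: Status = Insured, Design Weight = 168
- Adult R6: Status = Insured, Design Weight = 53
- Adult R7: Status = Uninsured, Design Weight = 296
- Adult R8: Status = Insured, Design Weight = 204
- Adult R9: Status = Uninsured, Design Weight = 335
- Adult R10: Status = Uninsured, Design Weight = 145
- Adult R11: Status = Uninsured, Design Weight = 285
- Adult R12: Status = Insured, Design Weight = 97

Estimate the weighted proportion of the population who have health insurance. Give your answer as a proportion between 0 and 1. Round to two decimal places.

Sum of weights for 'Insured' = 77 + 195 + 85 + 168 + 53 + 204 + 97 = 879
Total weight = 77 + 68 + 195 + 85 + 168 + 53 + 296 + 204 + 335 + 145 + 285 + 97 = 2008
Weighted proportion = 879 / 2008 = 0.437749

0.44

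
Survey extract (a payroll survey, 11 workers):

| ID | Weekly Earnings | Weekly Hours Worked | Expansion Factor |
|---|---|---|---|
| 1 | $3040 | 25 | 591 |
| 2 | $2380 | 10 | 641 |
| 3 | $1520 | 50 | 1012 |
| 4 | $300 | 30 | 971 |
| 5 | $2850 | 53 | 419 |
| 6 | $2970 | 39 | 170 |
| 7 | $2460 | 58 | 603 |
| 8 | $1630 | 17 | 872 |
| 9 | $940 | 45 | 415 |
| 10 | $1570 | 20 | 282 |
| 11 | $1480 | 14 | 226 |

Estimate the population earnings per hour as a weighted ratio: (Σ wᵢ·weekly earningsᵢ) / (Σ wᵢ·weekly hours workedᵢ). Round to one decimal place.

Σ wᵢ·y = 3040×591 + 2380×641 + 1520×1012 + 300×971 + 2850×419 + 2970×170 + 2460×603 + 1630×872 + 940×415 + 1570×282 + 1480×226
  = 1796640 + 1525580 + 1538240 + 291300 + 1194150 + 504900 + 1483380 + 1421360 + 390100 + 442740 + 334480 = 10922870
Σ wᵢ·x = 25×591 + 10×641 + 50×1012 + 30×971 + 53×419 + 39×170 + 58×603 + 17×872 + 45×415 + 20×282 + 14×226
  = 14775 + 6410 + 50600 + 29130 + 22207 + 6630 + 34974 + 14824 + 18675 + 5640 + 3164 = 207029
Ratio = 10922870 / 207029 = 52.760096

52.8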